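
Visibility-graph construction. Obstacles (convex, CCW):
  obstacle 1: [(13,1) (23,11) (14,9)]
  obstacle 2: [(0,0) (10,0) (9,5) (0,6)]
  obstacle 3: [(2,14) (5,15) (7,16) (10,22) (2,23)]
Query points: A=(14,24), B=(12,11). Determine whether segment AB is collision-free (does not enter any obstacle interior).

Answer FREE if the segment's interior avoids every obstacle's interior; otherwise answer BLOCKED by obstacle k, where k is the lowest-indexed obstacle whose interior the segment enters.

FREE

Obstacle 1 [(13,1) (23,11) (14,9)]:
  edge (13,1)–(23,11): clear
  edge (23,11)–(14,9): clear
  edge (14,9)–(13,1): clear
  midpoint (13,35/2) outside
  → clear
Obstacle 2 [(0,0) (10,0) (9,5) (0,6)]:
  edge (0,0)–(10,0): clear
  edge (10,0)–(9,5): clear
  edge (9,5)–(0,6): clear
  edge (0,6)–(0,0): clear
  midpoint (13,35/2) outside
  → clear
Obstacle 3 [(2,14) (5,15) (7,16) (10,22) (2,23)]:
  edge (2,14)–(5,15): clear
  edge (5,15)–(7,16): clear
  edge (7,16)–(10,22): clear
  edge (10,22)–(2,23): clear
  edge (2,23)–(2,14): clear
  midpoint (13,35/2) outside
  → clear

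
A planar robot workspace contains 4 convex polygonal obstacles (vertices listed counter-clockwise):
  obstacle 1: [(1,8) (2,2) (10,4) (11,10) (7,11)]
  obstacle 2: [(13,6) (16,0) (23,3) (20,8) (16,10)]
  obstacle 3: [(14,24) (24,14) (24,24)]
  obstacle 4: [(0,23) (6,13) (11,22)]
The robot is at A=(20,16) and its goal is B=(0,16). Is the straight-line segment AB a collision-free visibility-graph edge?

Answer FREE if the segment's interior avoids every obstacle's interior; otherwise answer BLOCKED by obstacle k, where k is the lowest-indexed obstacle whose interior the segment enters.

Obstacle 1 [(1,8) (2,2) (10,4) (11,10) (7,11)]:
  edge (1,8)–(2,2): clear
  edge (2,2)–(10,4): clear
  edge (10,4)–(11,10): clear
  edge (11,10)–(7,11): clear
  edge (7,11)–(1,8): clear
  midpoint (10,16) outside
  → clear
Obstacle 2 [(13,6) (16,0) (23,3) (20,8) (16,10)]:
  edge (13,6)–(16,0): clear
  edge (16,0)–(23,3): clear
  edge (23,3)–(20,8): clear
  edge (20,8)–(16,10): clear
  edge (16,10)–(13,6): clear
  midpoint (10,16) outside
  → clear
Obstacle 3 [(14,24) (24,14) (24,24)]:
  edge (14,24)–(24,14): clear
  edge (24,14)–(24,24): clear
  edge (24,24)–(14,24): clear
  midpoint (10,16) outside
  → clear
Obstacle 4 [(0,23) (6,13) (11,22)]:
  edge (0,23)–(6,13): crosses AB
  edge (6,13)–(11,22): crosses AB
  edge (11,22)–(0,23): clear
  → BLOCKED

BLOCKED by obstacle 4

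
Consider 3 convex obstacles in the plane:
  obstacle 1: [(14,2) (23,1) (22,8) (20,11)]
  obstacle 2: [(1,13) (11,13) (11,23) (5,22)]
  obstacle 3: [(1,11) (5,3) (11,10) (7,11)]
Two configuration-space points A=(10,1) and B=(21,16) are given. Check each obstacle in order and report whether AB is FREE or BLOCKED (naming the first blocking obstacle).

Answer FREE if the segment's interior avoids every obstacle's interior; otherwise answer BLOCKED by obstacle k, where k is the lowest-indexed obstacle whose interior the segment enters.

Obstacle 1 [(14,2) (23,1) (22,8) (20,11)]:
  edge (14,2)–(23,1): clear
  edge (23,1)–(22,8): clear
  edge (22,8)–(20,11): clear
  edge (20,11)–(14,2): clear
  midpoint (31/2,17/2) outside
  → clear
Obstacle 2 [(1,13) (11,13) (11,23) (5,22)]:
  edge (1,13)–(11,13): clear
  edge (11,13)–(11,23): clear
  edge (11,23)–(5,22): clear
  edge (5,22)–(1,13): clear
  midpoint (31/2,17/2) outside
  → clear
Obstacle 3 [(1,11) (5,3) (11,10) (7,11)]:
  edge (1,11)–(5,3): clear
  edge (5,3)–(11,10): clear
  edge (11,10)–(7,11): clear
  edge (7,11)–(1,11): clear
  midpoint (31/2,17/2) outside
  → clear

FREE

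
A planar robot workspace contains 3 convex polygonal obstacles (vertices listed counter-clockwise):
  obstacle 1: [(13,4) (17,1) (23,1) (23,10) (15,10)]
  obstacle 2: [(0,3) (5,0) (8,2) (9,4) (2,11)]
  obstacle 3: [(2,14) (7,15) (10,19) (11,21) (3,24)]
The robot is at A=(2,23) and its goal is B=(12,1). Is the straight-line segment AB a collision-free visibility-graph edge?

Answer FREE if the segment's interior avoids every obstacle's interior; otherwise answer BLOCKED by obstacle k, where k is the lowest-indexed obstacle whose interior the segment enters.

BLOCKED by obstacle 3

Obstacle 1 [(13,4) (17,1) (23,1) (23,10) (15,10)]:
  edge (13,4)–(17,1): clear
  edge (17,1)–(23,1): clear
  edge (23,1)–(23,10): clear
  edge (23,10)–(15,10): clear
  edge (15,10)–(13,4): clear
  midpoint (7,12) outside
  → clear
Obstacle 2 [(0,3) (5,0) (8,2) (9,4) (2,11)]:
  edge (0,3)–(5,0): clear
  edge (5,0)–(8,2): clear
  edge (8,2)–(9,4): clear
  edge (9,4)–(2,11): clear
  edge (2,11)–(0,3): clear
  midpoint (7,12) outside
  → clear
Obstacle 3 [(2,14) (7,15) (10,19) (11,21) (3,24)]:
  edge (2,14)–(7,15): crosses AB
  edge (7,15)–(10,19): clear
  edge (10,19)–(11,21): clear
  edge (11,21)–(3,24): clear
  edge (3,24)–(2,14): crosses AB
  → BLOCKED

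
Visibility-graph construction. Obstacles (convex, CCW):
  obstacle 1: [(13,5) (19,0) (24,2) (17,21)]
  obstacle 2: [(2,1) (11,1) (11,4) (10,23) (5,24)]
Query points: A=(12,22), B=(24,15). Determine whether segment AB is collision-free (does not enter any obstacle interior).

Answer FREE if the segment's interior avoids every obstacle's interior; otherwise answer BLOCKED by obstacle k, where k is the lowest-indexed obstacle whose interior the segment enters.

Obstacle 1 [(13,5) (19,0) (24,2) (17,21)]:
  edge (13,5)–(19,0): clear
  edge (19,0)–(24,2): clear
  edge (24,2)–(17,21): crosses AB
  edge (17,21)–(13,5): crosses AB
  → BLOCKED
Obstacle 2 [(2,1) (11,1) (11,4) (10,23) (5,24)]:
  edge (2,1)–(11,1): clear
  edge (11,1)–(11,4): clear
  edge (11,4)–(10,23): clear
  edge (10,23)–(5,24): clear
  edge (5,24)–(2,1): clear
  midpoint (18,37/2) outside
  → clear

BLOCKED by obstacle 1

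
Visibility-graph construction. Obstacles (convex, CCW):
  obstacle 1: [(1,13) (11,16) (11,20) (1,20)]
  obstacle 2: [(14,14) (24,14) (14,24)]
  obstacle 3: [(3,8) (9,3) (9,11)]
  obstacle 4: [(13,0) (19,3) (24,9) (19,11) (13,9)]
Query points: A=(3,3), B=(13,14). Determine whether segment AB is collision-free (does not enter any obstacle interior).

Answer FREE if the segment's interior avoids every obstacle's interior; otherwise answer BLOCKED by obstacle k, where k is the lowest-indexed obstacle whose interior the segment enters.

BLOCKED by obstacle 3

Obstacle 1 [(1,13) (11,16) (11,20) (1,20)]:
  edge (1,13)–(11,16): clear
  edge (11,16)–(11,20): clear
  edge (11,20)–(1,20): clear
  edge (1,20)–(1,13): clear
  midpoint (8,17/2) outside
  → clear
Obstacle 2 [(14,14) (24,14) (14,24)]:
  edge (14,14)–(24,14): clear
  edge (24,14)–(14,24): clear
  edge (14,24)–(14,14): clear
  midpoint (8,17/2) outside
  → clear
Obstacle 3 [(3,8) (9,3) (9,11)]:
  edge (3,8)–(9,3): crosses AB
  edge (9,3)–(9,11): crosses AB
  edge (9,11)–(3,8): clear
  → BLOCKED
Obstacle 4 [(13,0) (19,3) (24,9) (19,11) (13,9)]:
  edge (13,0)–(19,3): clear
  edge (19,3)–(24,9): clear
  edge (24,9)–(19,11): clear
  edge (19,11)–(13,9): clear
  edge (13,9)–(13,0): clear
  midpoint (8,17/2) outside
  → clear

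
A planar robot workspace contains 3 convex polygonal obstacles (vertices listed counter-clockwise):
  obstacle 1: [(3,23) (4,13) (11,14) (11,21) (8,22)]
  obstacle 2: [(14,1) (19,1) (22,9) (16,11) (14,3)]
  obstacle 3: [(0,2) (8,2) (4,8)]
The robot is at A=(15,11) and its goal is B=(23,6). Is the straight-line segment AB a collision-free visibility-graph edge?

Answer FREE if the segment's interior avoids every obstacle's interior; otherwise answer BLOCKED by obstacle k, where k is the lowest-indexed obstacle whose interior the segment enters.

Obstacle 1 [(3,23) (4,13) (11,14) (11,21) (8,22)]:
  edge (3,23)–(4,13): clear
  edge (4,13)–(11,14): clear
  edge (11,14)–(11,21): clear
  edge (11,21)–(8,22): clear
  edge (8,22)–(3,23): clear
  midpoint (19,17/2) outside
  → clear
Obstacle 2 [(14,1) (19,1) (22,9) (16,11) (14,3)]:
  edge (14,1)–(19,1): clear
  edge (19,1)–(22,9): crosses AB
  edge (22,9)–(16,11): clear
  edge (16,11)–(14,3): crosses AB
  edge (14,3)–(14,1): clear
  → BLOCKED
Obstacle 3 [(0,2) (8,2) (4,8)]:
  edge (0,2)–(8,2): clear
  edge (8,2)–(4,8): clear
  edge (4,8)–(0,2): clear
  midpoint (19,17/2) outside
  → clear

BLOCKED by obstacle 2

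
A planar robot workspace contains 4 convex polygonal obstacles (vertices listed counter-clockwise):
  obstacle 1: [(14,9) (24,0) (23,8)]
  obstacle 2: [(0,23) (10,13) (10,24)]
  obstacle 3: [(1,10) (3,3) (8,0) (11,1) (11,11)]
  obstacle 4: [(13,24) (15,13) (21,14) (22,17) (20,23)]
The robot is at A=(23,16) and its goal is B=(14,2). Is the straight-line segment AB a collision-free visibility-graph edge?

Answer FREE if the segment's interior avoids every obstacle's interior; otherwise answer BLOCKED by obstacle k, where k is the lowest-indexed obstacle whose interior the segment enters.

BLOCKED by obstacle 1

Obstacle 1 [(14,9) (24,0) (23,8)]:
  edge (14,9)–(24,0): crosses AB
  edge (24,0)–(23,8): clear
  edge (23,8)–(14,9): crosses AB
  → BLOCKED
Obstacle 2 [(0,23) (10,13) (10,24)]:
  edge (0,23)–(10,13): clear
  edge (10,13)–(10,24): clear
  edge (10,24)–(0,23): clear
  midpoint (37/2,9) outside
  → clear
Obstacle 3 [(1,10) (3,3) (8,0) (11,1) (11,11)]:
  edge (1,10)–(3,3): clear
  edge (3,3)–(8,0): clear
  edge (8,0)–(11,1): clear
  edge (11,1)–(11,11): clear
  edge (11,11)–(1,10): clear
  midpoint (37/2,9) outside
  → clear
Obstacle 4 [(13,24) (15,13) (21,14) (22,17) (20,23)]:
  edge (13,24)–(15,13): clear
  edge (15,13)–(21,14): clear
  edge (21,14)–(22,17): clear
  edge (22,17)–(20,23): clear
  edge (20,23)–(13,24): clear
  midpoint (37/2,9) outside
  → clear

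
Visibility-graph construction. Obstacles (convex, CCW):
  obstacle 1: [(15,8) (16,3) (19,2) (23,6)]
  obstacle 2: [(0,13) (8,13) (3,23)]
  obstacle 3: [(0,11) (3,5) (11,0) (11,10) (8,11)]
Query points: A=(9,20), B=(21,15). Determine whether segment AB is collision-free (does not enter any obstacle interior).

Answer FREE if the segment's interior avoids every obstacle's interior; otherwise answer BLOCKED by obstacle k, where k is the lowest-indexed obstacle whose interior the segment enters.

Obstacle 1 [(15,8) (16,3) (19,2) (23,6)]:
  edge (15,8)–(16,3): clear
  edge (16,3)–(19,2): clear
  edge (19,2)–(23,6): clear
  edge (23,6)–(15,8): clear
  midpoint (15,35/2) outside
  → clear
Obstacle 2 [(0,13) (8,13) (3,23)]:
  edge (0,13)–(8,13): clear
  edge (8,13)–(3,23): clear
  edge (3,23)–(0,13): clear
  midpoint (15,35/2) outside
  → clear
Obstacle 3 [(0,11) (3,5) (11,0) (11,10) (8,11)]:
  edge (0,11)–(3,5): clear
  edge (3,5)–(11,0): clear
  edge (11,0)–(11,10): clear
  edge (11,10)–(8,11): clear
  edge (8,11)–(0,11): clear
  midpoint (15,35/2) outside
  → clear

FREE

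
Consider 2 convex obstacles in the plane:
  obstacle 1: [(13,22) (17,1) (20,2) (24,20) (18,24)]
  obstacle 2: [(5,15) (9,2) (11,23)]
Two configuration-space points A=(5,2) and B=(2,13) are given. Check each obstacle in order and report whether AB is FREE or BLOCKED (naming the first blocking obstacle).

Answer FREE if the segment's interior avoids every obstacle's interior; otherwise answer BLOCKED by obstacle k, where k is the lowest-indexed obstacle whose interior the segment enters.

Obstacle 1 [(13,22) (17,1) (20,2) (24,20) (18,24)]:
  edge (13,22)–(17,1): clear
  edge (17,1)–(20,2): clear
  edge (20,2)–(24,20): clear
  edge (24,20)–(18,24): clear
  edge (18,24)–(13,22): clear
  midpoint (7/2,15/2) outside
  → clear
Obstacle 2 [(5,15) (9,2) (11,23)]:
  edge (5,15)–(9,2): clear
  edge (9,2)–(11,23): clear
  edge (11,23)–(5,15): clear
  midpoint (7/2,15/2) outside
  → clear

FREE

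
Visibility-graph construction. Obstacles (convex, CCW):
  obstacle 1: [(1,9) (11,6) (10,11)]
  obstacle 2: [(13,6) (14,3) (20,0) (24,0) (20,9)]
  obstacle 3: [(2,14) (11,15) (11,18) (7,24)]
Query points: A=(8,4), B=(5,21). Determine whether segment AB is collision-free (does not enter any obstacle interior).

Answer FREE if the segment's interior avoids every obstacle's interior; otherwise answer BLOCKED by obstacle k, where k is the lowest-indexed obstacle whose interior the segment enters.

Obstacle 1 [(1,9) (11,6) (10,11)]:
  edge (1,9)–(11,6): crosses AB
  edge (11,6)–(10,11): clear
  edge (10,11)–(1,9): crosses AB
  → BLOCKED
Obstacle 2 [(13,6) (14,3) (20,0) (24,0) (20,9)]:
  edge (13,6)–(14,3): clear
  edge (14,3)–(20,0): clear
  edge (20,0)–(24,0): clear
  edge (24,0)–(20,9): clear
  edge (20,9)–(13,6): clear
  midpoint (13/2,25/2) outside
  → clear
Obstacle 3 [(2,14) (11,15) (11,18) (7,24)]:
  edge (2,14)–(11,15): crosses AB
  edge (11,15)–(11,18): clear
  edge (11,18)–(7,24): clear
  edge (7,24)–(2,14): crosses AB
  → BLOCKED

BLOCKED by obstacle 1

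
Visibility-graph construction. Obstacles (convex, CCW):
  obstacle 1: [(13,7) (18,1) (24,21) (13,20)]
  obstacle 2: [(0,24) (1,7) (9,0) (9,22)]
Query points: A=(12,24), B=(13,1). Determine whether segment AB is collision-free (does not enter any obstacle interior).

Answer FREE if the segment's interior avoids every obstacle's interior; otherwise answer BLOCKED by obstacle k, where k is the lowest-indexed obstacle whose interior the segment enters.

Obstacle 1 [(13,7) (18,1) (24,21) (13,20)]:
  edge (13,7)–(18,1): clear
  edge (18,1)–(24,21): clear
  edge (24,21)–(13,20): clear
  edge (13,20)–(13,7): clear
  midpoint (25/2,25/2) outside
  → clear
Obstacle 2 [(0,24) (1,7) (9,0) (9,22)]:
  edge (0,24)–(1,7): clear
  edge (1,7)–(9,0): clear
  edge (9,0)–(9,22): clear
  edge (9,22)–(0,24): clear
  midpoint (25/2,25/2) outside
  → clear

FREE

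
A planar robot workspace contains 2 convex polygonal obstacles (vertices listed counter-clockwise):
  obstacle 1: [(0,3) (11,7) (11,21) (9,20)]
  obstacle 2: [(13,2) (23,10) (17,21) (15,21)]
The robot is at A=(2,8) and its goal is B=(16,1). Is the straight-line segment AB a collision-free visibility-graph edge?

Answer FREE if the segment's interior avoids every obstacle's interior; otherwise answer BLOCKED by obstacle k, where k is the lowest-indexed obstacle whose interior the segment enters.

BLOCKED by obstacle 1

Obstacle 1 [(0,3) (11,7) (11,21) (9,20)]:
  edge (0,3)–(11,7): crosses AB
  edge (11,7)–(11,21): clear
  edge (11,21)–(9,20): clear
  edge (9,20)–(0,3): crosses AB
  → BLOCKED
Obstacle 2 [(13,2) (23,10) (17,21) (15,21)]:
  edge (13,2)–(23,10): crosses AB
  edge (23,10)–(17,21): clear
  edge (17,21)–(15,21): clear
  edge (15,21)–(13,2): crosses AB
  → BLOCKED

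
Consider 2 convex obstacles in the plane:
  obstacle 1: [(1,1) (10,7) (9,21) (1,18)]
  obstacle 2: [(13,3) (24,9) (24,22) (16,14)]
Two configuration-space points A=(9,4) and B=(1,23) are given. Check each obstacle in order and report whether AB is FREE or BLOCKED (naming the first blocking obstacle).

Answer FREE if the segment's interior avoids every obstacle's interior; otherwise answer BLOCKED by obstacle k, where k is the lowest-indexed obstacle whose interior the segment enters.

Obstacle 1 [(1,1) (10,7) (9,21) (1,18)]:
  edge (1,1)–(10,7): crosses AB
  edge (10,7)–(9,21): clear
  edge (9,21)–(1,18): crosses AB
  edge (1,18)–(1,1): clear
  → BLOCKED
Obstacle 2 [(13,3) (24,9) (24,22) (16,14)]:
  edge (13,3)–(24,9): clear
  edge (24,9)–(24,22): clear
  edge (24,22)–(16,14): clear
  edge (16,14)–(13,3): clear
  midpoint (5,27/2) outside
  → clear

BLOCKED by obstacle 1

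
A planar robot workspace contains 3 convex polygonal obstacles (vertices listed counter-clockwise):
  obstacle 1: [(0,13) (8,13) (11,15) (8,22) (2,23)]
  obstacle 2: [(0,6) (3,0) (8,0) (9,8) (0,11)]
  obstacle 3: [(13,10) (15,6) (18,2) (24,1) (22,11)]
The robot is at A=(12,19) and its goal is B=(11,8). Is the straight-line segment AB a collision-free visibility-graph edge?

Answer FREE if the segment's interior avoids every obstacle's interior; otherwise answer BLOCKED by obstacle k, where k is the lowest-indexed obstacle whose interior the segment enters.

Obstacle 1 [(0,13) (8,13) (11,15) (8,22) (2,23)]:
  edge (0,13)–(8,13): clear
  edge (8,13)–(11,15): clear
  edge (11,15)–(8,22): clear
  edge (8,22)–(2,23): clear
  edge (2,23)–(0,13): clear
  midpoint (23/2,27/2) outside
  → clear
Obstacle 2 [(0,6) (3,0) (8,0) (9,8) (0,11)]:
  edge (0,6)–(3,0): clear
  edge (3,0)–(8,0): clear
  edge (8,0)–(9,8): clear
  edge (9,8)–(0,11): clear
  edge (0,11)–(0,6): clear
  midpoint (23/2,27/2) outside
  → clear
Obstacle 3 [(13,10) (15,6) (18,2) (24,1) (22,11)]:
  edge (13,10)–(15,6): clear
  edge (15,6)–(18,2): clear
  edge (18,2)–(24,1): clear
  edge (24,1)–(22,11): clear
  edge (22,11)–(13,10): clear
  midpoint (23/2,27/2) outside
  → clear

FREE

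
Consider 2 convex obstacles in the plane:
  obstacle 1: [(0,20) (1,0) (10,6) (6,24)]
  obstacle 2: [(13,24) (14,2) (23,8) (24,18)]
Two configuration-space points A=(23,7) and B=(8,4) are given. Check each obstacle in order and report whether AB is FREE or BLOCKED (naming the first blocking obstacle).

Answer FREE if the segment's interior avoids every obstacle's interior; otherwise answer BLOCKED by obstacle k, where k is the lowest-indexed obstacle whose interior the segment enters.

BLOCKED by obstacle 2

Obstacle 1 [(0,20) (1,0) (10,6) (6,24)]:
  edge (0,20)–(1,0): clear
  edge (1,0)–(10,6): clear
  edge (10,6)–(6,24): clear
  edge (6,24)–(0,20): clear
  midpoint (31/2,11/2) outside
  → clear
Obstacle 2 [(13,24) (14,2) (23,8) (24,18)]:
  edge (13,24)–(14,2): crosses AB
  edge (14,2)–(23,8): crosses AB
  edge (23,8)–(24,18): clear
  edge (24,18)–(13,24): clear
  → BLOCKED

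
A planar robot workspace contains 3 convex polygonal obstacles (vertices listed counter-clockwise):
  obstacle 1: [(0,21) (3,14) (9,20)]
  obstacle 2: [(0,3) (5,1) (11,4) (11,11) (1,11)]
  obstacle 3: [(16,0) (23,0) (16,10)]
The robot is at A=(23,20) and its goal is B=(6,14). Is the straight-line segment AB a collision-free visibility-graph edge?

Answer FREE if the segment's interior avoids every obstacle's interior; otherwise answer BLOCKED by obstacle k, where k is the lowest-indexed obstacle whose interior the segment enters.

Obstacle 1 [(0,21) (3,14) (9,20)]:
  edge (0,21)–(3,14): clear
  edge (3,14)–(9,20): clear
  edge (9,20)–(0,21): clear
  midpoint (29/2,17) outside
  → clear
Obstacle 2 [(0,3) (5,1) (11,4) (11,11) (1,11)]:
  edge (0,3)–(5,1): clear
  edge (5,1)–(11,4): clear
  edge (11,4)–(11,11): clear
  edge (11,11)–(1,11): clear
  edge (1,11)–(0,3): clear
  midpoint (29/2,17) outside
  → clear
Obstacle 3 [(16,0) (23,0) (16,10)]:
  edge (16,0)–(23,0): clear
  edge (23,0)–(16,10): clear
  edge (16,10)–(16,0): clear
  midpoint (29/2,17) outside
  → clear

FREE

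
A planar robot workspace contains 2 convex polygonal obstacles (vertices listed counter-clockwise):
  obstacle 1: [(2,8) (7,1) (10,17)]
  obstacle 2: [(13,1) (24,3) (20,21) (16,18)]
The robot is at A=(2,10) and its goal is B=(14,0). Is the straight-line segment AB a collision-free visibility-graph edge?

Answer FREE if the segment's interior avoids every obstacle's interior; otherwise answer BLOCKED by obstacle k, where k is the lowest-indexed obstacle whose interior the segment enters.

Obstacle 1 [(2,8) (7,1) (10,17)]:
  edge (2,8)–(7,1): clear
  edge (7,1)–(10,17): crosses AB
  edge (10,17)–(2,8): crosses AB
  → BLOCKED
Obstacle 2 [(13,1) (24,3) (20,21) (16,18)]:
  edge (13,1)–(24,3): clear
  edge (24,3)–(20,21): clear
  edge (20,21)–(16,18): clear
  edge (16,18)–(13,1): clear
  midpoint (8,5) outside
  → clear

BLOCKED by obstacle 1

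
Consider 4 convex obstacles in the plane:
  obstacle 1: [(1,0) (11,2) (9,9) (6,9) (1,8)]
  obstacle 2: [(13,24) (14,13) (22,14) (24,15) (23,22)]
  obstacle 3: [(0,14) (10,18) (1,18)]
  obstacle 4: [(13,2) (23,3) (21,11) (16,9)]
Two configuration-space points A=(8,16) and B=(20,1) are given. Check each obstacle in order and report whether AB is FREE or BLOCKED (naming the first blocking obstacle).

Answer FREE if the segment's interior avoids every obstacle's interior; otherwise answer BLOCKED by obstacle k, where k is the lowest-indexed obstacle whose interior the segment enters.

Obstacle 1 [(1,0) (11,2) (9,9) (6,9) (1,8)]:
  edge (1,0)–(11,2): clear
  edge (11,2)–(9,9): clear
  edge (9,9)–(6,9): clear
  edge (6,9)–(1,8): clear
  edge (1,8)–(1,0): clear
  midpoint (14,17/2) outside
  → clear
Obstacle 2 [(13,24) (14,13) (22,14) (24,15) (23,22)]:
  edge (13,24)–(14,13): clear
  edge (14,13)–(22,14): clear
  edge (22,14)–(24,15): clear
  edge (24,15)–(23,22): clear
  edge (23,22)–(13,24): clear
  midpoint (14,17/2) outside
  → clear
Obstacle 3 [(0,14) (10,18) (1,18)]:
  edge (0,14)–(10,18): clear
  edge (10,18)–(1,18): clear
  edge (1,18)–(0,14): clear
  midpoint (14,17/2) outside
  → clear
Obstacle 4 [(13,2) (23,3) (21,11) (16,9)]:
  edge (13,2)–(23,3): crosses AB
  edge (23,3)–(21,11): clear
  edge (21,11)–(16,9): clear
  edge (16,9)–(13,2): crosses AB
  → BLOCKED

BLOCKED by obstacle 4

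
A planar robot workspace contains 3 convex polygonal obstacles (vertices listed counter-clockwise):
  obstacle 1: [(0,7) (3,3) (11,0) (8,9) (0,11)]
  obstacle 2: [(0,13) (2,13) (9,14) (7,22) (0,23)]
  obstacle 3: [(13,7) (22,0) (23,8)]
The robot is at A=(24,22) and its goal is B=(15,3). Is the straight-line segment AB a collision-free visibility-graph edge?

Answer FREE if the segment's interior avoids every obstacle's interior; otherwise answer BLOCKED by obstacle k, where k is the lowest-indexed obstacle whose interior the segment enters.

BLOCKED by obstacle 3

Obstacle 1 [(0,7) (3,3) (11,0) (8,9) (0,11)]:
  edge (0,7)–(3,3): clear
  edge (3,3)–(11,0): clear
  edge (11,0)–(8,9): clear
  edge (8,9)–(0,11): clear
  edge (0,11)–(0,7): clear
  midpoint (39/2,25/2) outside
  → clear
Obstacle 2 [(0,13) (2,13) (9,14) (7,22) (0,23)]:
  edge (0,13)–(2,13): clear
  edge (2,13)–(9,14): clear
  edge (9,14)–(7,22): clear
  edge (7,22)–(0,23): clear
  edge (0,23)–(0,13): clear
  midpoint (39/2,25/2) outside
  → clear
Obstacle 3 [(13,7) (22,0) (23,8)]:
  edge (13,7)–(22,0): crosses AB
  edge (22,0)–(23,8): clear
  edge (23,8)–(13,7): crosses AB
  → BLOCKED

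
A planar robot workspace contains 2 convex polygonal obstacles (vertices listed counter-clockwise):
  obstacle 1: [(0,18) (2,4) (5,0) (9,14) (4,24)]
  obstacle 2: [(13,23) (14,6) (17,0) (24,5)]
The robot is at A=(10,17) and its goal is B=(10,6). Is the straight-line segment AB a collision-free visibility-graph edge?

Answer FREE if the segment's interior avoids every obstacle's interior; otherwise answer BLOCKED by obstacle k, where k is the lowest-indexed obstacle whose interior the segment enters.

FREE

Obstacle 1 [(0,18) (2,4) (5,0) (9,14) (4,24)]:
  edge (0,18)–(2,4): clear
  edge (2,4)–(5,0): clear
  edge (5,0)–(9,14): clear
  edge (9,14)–(4,24): clear
  edge (4,24)–(0,18): clear
  midpoint (10,23/2) outside
  → clear
Obstacle 2 [(13,23) (14,6) (17,0) (24,5)]:
  edge (13,23)–(14,6): clear
  edge (14,6)–(17,0): clear
  edge (17,0)–(24,5): clear
  edge (24,5)–(13,23): clear
  midpoint (10,23/2) outside
  → clear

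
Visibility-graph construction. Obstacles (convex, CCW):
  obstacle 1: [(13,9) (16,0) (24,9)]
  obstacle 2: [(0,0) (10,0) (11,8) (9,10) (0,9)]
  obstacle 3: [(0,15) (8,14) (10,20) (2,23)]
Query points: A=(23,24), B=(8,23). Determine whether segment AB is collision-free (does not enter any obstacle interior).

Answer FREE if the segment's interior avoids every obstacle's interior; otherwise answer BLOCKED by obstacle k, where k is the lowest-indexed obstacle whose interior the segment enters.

Obstacle 1 [(13,9) (16,0) (24,9)]:
  edge (13,9)–(16,0): clear
  edge (16,0)–(24,9): clear
  edge (24,9)–(13,9): clear
  midpoint (31/2,47/2) outside
  → clear
Obstacle 2 [(0,0) (10,0) (11,8) (9,10) (0,9)]:
  edge (0,0)–(10,0): clear
  edge (10,0)–(11,8): clear
  edge (11,8)–(9,10): clear
  edge (9,10)–(0,9): clear
  edge (0,9)–(0,0): clear
  midpoint (31/2,47/2) outside
  → clear
Obstacle 3 [(0,15) (8,14) (10,20) (2,23)]:
  edge (0,15)–(8,14): clear
  edge (8,14)–(10,20): clear
  edge (10,20)–(2,23): clear
  edge (2,23)–(0,15): clear
  midpoint (31/2,47/2) outside
  → clear

FREE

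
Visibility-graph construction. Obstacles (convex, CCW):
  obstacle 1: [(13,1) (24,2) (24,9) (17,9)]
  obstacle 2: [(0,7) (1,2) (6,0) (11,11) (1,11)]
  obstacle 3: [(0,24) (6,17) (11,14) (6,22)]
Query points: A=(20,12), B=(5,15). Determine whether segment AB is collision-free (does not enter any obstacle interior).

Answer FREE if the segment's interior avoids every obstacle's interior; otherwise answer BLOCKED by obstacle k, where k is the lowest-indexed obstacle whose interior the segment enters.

FREE

Obstacle 1 [(13,1) (24,2) (24,9) (17,9)]:
  edge (13,1)–(24,2): clear
  edge (24,2)–(24,9): clear
  edge (24,9)–(17,9): clear
  edge (17,9)–(13,1): clear
  midpoint (25/2,27/2) outside
  → clear
Obstacle 2 [(0,7) (1,2) (6,0) (11,11) (1,11)]:
  edge (0,7)–(1,2): clear
  edge (1,2)–(6,0): clear
  edge (6,0)–(11,11): clear
  edge (11,11)–(1,11): clear
  edge (1,11)–(0,7): clear
  midpoint (25/2,27/2) outside
  → clear
Obstacle 3 [(0,24) (6,17) (11,14) (6,22)]:
  edge (0,24)–(6,17): clear
  edge (6,17)–(11,14): clear
  edge (11,14)–(6,22): clear
  edge (6,22)–(0,24): clear
  midpoint (25/2,27/2) outside
  → clear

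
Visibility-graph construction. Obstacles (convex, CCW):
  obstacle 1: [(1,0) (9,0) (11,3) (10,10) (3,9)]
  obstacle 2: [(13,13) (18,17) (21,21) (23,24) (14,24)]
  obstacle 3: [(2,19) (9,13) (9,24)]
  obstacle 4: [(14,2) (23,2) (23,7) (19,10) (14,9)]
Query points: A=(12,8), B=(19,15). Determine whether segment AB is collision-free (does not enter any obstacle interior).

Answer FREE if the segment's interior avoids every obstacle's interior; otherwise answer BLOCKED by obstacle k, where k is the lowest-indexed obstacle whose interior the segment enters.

FREE

Obstacle 1 [(1,0) (9,0) (11,3) (10,10) (3,9)]:
  edge (1,0)–(9,0): clear
  edge (9,0)–(11,3): clear
  edge (11,3)–(10,10): clear
  edge (10,10)–(3,9): clear
  edge (3,9)–(1,0): clear
  midpoint (31/2,23/2) outside
  → clear
Obstacle 2 [(13,13) (18,17) (21,21) (23,24) (14,24)]:
  edge (13,13)–(18,17): clear
  edge (18,17)–(21,21): clear
  edge (21,21)–(23,24): clear
  edge (23,24)–(14,24): clear
  edge (14,24)–(13,13): clear
  midpoint (31/2,23/2) outside
  → clear
Obstacle 3 [(2,19) (9,13) (9,24)]:
  edge (2,19)–(9,13): clear
  edge (9,13)–(9,24): clear
  edge (9,24)–(2,19): clear
  midpoint (31/2,23/2) outside
  → clear
Obstacle 4 [(14,2) (23,2) (23,7) (19,10) (14,9)]:
  edge (14,2)–(23,2): clear
  edge (23,2)–(23,7): clear
  edge (23,7)–(19,10): clear
  edge (19,10)–(14,9): clear
  edge (14,9)–(14,2): clear
  midpoint (31/2,23/2) outside
  → clear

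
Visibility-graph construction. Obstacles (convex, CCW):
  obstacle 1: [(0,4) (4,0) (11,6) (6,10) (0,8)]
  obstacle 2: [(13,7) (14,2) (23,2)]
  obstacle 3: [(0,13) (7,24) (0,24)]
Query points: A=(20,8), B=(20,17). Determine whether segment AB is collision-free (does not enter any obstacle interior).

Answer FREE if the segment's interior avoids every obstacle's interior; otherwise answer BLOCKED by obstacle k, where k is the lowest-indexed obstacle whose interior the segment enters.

Obstacle 1 [(0,4) (4,0) (11,6) (6,10) (0,8)]:
  edge (0,4)–(4,0): clear
  edge (4,0)–(11,6): clear
  edge (11,6)–(6,10): clear
  edge (6,10)–(0,8): clear
  edge (0,8)–(0,4): clear
  midpoint (20,25/2) outside
  → clear
Obstacle 2 [(13,7) (14,2) (23,2)]:
  edge (13,7)–(14,2): clear
  edge (14,2)–(23,2): clear
  edge (23,2)–(13,7): clear
  midpoint (20,25/2) outside
  → clear
Obstacle 3 [(0,13) (7,24) (0,24)]:
  edge (0,13)–(7,24): clear
  edge (7,24)–(0,24): clear
  edge (0,24)–(0,13): clear
  midpoint (20,25/2) outside
  → clear

FREE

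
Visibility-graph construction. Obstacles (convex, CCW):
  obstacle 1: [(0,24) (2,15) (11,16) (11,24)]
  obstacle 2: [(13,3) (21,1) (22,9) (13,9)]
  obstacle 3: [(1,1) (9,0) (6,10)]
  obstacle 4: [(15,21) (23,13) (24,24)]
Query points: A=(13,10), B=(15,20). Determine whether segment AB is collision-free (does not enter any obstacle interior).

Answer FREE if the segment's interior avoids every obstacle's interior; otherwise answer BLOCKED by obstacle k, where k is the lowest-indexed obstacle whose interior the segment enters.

FREE

Obstacle 1 [(0,24) (2,15) (11,16) (11,24)]:
  edge (0,24)–(2,15): clear
  edge (2,15)–(11,16): clear
  edge (11,16)–(11,24): clear
  edge (11,24)–(0,24): clear
  midpoint (14,15) outside
  → clear
Obstacle 2 [(13,3) (21,1) (22,9) (13,9)]:
  edge (13,3)–(21,1): clear
  edge (21,1)–(22,9): clear
  edge (22,9)–(13,9): clear
  edge (13,9)–(13,3): clear
  midpoint (14,15) outside
  → clear
Obstacle 3 [(1,1) (9,0) (6,10)]:
  edge (1,1)–(9,0): clear
  edge (9,0)–(6,10): clear
  edge (6,10)–(1,1): clear
  midpoint (14,15) outside
  → clear
Obstacle 4 [(15,21) (23,13) (24,24)]:
  edge (15,21)–(23,13): clear
  edge (23,13)–(24,24): clear
  edge (24,24)–(15,21): clear
  midpoint (14,15) outside
  → clear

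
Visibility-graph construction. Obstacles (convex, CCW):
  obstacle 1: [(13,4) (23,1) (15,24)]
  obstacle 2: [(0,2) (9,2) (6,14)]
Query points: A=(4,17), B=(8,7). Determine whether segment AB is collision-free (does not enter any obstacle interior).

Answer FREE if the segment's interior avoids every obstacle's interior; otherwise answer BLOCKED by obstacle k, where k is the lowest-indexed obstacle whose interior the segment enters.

Obstacle 1 [(13,4) (23,1) (15,24)]:
  edge (13,4)–(23,1): clear
  edge (23,1)–(15,24): clear
  edge (15,24)–(13,4): clear
  midpoint (6,12) outside
  → clear
Obstacle 2 [(0,2) (9,2) (6,14)]:
  edge (0,2)–(9,2): clear
  edge (9,2)–(6,14): crosses AB
  edge (6,14)–(0,2): crosses AB
  → BLOCKED

BLOCKED by obstacle 2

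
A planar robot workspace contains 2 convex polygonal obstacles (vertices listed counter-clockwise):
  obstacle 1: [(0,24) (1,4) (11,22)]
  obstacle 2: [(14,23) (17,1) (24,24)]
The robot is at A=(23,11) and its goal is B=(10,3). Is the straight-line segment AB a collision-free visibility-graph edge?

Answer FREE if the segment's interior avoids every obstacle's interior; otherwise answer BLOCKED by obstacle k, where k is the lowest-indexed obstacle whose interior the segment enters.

Obstacle 1 [(0,24) (1,4) (11,22)]:
  edge (0,24)–(1,4): clear
  edge (1,4)–(11,22): clear
  edge (11,22)–(0,24): clear
  midpoint (33/2,7) outside
  → clear
Obstacle 2 [(14,23) (17,1) (24,24)]:
  edge (14,23)–(17,1): crosses AB
  edge (17,1)–(24,24): crosses AB
  edge (24,24)–(14,23): clear
  → BLOCKED

BLOCKED by obstacle 2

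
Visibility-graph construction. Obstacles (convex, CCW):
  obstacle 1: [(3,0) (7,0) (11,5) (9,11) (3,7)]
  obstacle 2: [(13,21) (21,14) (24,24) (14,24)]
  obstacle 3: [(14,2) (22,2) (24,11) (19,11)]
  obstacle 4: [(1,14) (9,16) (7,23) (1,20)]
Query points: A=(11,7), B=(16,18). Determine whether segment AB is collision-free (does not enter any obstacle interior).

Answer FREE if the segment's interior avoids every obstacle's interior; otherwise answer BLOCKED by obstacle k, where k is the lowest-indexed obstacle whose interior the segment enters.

FREE

Obstacle 1 [(3,0) (7,0) (11,5) (9,11) (3,7)]:
  edge (3,0)–(7,0): clear
  edge (7,0)–(11,5): clear
  edge (11,5)–(9,11): clear
  edge (9,11)–(3,7): clear
  edge (3,7)–(3,0): clear
  midpoint (27/2,25/2) outside
  → clear
Obstacle 2 [(13,21) (21,14) (24,24) (14,24)]:
  edge (13,21)–(21,14): clear
  edge (21,14)–(24,24): clear
  edge (24,24)–(14,24): clear
  edge (14,24)–(13,21): clear
  midpoint (27/2,25/2) outside
  → clear
Obstacle 3 [(14,2) (22,2) (24,11) (19,11)]:
  edge (14,2)–(22,2): clear
  edge (22,2)–(24,11): clear
  edge (24,11)–(19,11): clear
  edge (19,11)–(14,2): clear
  midpoint (27/2,25/2) outside
  → clear
Obstacle 4 [(1,14) (9,16) (7,23) (1,20)]:
  edge (1,14)–(9,16): clear
  edge (9,16)–(7,23): clear
  edge (7,23)–(1,20): clear
  edge (1,20)–(1,14): clear
  midpoint (27/2,25/2) outside
  → clear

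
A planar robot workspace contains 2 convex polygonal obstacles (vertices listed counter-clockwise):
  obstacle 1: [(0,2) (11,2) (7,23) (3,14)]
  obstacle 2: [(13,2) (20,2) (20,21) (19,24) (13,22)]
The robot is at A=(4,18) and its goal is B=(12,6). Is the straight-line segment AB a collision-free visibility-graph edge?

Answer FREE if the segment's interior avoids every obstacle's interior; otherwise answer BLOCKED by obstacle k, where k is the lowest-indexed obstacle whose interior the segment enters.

BLOCKED by obstacle 1

Obstacle 1 [(0,2) (11,2) (7,23) (3,14)]:
  edge (0,2)–(11,2): clear
  edge (11,2)–(7,23): crosses AB
  edge (7,23)–(3,14): crosses AB
  edge (3,14)–(0,2): clear
  → BLOCKED
Obstacle 2 [(13,2) (20,2) (20,21) (19,24) (13,22)]:
  edge (13,2)–(20,2): clear
  edge (20,2)–(20,21): clear
  edge (20,21)–(19,24): clear
  edge (19,24)–(13,22): clear
  edge (13,22)–(13,2): clear
  midpoint (8,12) outside
  → clear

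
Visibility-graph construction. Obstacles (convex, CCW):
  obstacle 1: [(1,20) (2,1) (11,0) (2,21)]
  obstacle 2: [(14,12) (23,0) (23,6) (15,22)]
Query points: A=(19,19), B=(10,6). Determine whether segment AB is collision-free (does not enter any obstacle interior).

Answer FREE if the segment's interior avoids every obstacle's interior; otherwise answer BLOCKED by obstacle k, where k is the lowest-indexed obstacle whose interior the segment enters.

Obstacle 1 [(1,20) (2,1) (11,0) (2,21)]:
  edge (1,20)–(2,1): clear
  edge (2,1)–(11,0): clear
  edge (11,0)–(2,21): clear
  edge (2,21)–(1,20): clear
  midpoint (29/2,25/2) outside
  → clear
Obstacle 2 [(14,12) (23,0) (23,6) (15,22)]:
  edge (14,12)–(23,0): crosses AB
  edge (23,0)–(23,6): clear
  edge (23,6)–(15,22): crosses AB
  edge (15,22)–(14,12): clear
  → BLOCKED

BLOCKED by obstacle 2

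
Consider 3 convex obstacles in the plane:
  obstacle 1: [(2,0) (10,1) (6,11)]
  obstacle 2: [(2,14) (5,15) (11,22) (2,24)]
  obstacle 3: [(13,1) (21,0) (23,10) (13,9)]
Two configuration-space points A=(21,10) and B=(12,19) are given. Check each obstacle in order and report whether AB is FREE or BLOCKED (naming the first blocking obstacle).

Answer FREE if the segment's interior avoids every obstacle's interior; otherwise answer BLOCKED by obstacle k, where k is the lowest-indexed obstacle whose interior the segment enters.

Obstacle 1 [(2,0) (10,1) (6,11)]:
  edge (2,0)–(10,1): clear
  edge (10,1)–(6,11): clear
  edge (6,11)–(2,0): clear
  midpoint (33/2,29/2) outside
  → clear
Obstacle 2 [(2,14) (5,15) (11,22) (2,24)]:
  edge (2,14)–(5,15): clear
  edge (5,15)–(11,22): clear
  edge (11,22)–(2,24): clear
  edge (2,24)–(2,14): clear
  midpoint (33/2,29/2) outside
  → clear
Obstacle 3 [(13,1) (21,0) (23,10) (13,9)]:
  edge (13,1)–(21,0): clear
  edge (21,0)–(23,10): clear
  edge (23,10)–(13,9): clear
  edge (13,9)–(13,1): clear
  midpoint (33/2,29/2) outside
  → clear

FREE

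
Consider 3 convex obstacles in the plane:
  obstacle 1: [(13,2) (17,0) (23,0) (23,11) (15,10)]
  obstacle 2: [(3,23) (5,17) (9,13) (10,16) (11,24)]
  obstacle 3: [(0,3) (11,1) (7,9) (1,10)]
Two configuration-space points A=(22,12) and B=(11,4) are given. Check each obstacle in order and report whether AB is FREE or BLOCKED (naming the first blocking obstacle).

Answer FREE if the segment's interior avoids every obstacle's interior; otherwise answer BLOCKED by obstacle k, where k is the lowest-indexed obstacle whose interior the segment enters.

BLOCKED by obstacle 1

Obstacle 1 [(13,2) (17,0) (23,0) (23,11) (15,10)]:
  edge (13,2)–(17,0): clear
  edge (17,0)–(23,0): clear
  edge (23,0)–(23,11): clear
  edge (23,11)–(15,10): crosses AB
  edge (15,10)–(13,2): crosses AB
  → BLOCKED
Obstacle 2 [(3,23) (5,17) (9,13) (10,16) (11,24)]:
  edge (3,23)–(5,17): clear
  edge (5,17)–(9,13): clear
  edge (9,13)–(10,16): clear
  edge (10,16)–(11,24): clear
  edge (11,24)–(3,23): clear
  midpoint (33/2,8) outside
  → clear
Obstacle 3 [(0,3) (11,1) (7,9) (1,10)]:
  edge (0,3)–(11,1): clear
  edge (11,1)–(7,9): clear
  edge (7,9)–(1,10): clear
  edge (1,10)–(0,3): clear
  midpoint (33/2,8) outside
  → clear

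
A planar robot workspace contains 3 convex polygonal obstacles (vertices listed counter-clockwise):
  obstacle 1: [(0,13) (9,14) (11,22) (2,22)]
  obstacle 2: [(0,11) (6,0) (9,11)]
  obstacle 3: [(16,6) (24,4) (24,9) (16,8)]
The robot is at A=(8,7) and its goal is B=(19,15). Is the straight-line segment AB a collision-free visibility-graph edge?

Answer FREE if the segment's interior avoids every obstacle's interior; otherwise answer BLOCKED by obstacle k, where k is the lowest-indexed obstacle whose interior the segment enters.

FREE

Obstacle 1 [(0,13) (9,14) (11,22) (2,22)]:
  edge (0,13)–(9,14): clear
  edge (9,14)–(11,22): clear
  edge (11,22)–(2,22): clear
  edge (2,22)–(0,13): clear
  midpoint (27/2,11) outside
  → clear
Obstacle 2 [(0,11) (6,0) (9,11)]:
  edge (0,11)–(6,0): clear
  edge (6,0)–(9,11): clear
  edge (9,11)–(0,11): clear
  midpoint (27/2,11) outside
  → clear
Obstacle 3 [(16,6) (24,4) (24,9) (16,8)]:
  edge (16,6)–(24,4): clear
  edge (24,4)–(24,9): clear
  edge (24,9)–(16,8): clear
  edge (16,8)–(16,6): clear
  midpoint (27/2,11) outside
  → clear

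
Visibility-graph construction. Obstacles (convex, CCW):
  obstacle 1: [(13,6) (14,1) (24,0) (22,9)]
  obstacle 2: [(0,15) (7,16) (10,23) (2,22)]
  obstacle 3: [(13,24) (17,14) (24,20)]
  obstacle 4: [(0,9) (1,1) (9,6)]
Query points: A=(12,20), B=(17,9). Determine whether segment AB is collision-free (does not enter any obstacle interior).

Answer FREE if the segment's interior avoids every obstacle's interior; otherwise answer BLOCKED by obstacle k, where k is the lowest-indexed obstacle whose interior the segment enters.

FREE

Obstacle 1 [(13,6) (14,1) (24,0) (22,9)]:
  edge (13,6)–(14,1): clear
  edge (14,1)–(24,0): clear
  edge (24,0)–(22,9): clear
  edge (22,9)–(13,6): clear
  midpoint (29/2,29/2) outside
  → clear
Obstacle 2 [(0,15) (7,16) (10,23) (2,22)]:
  edge (0,15)–(7,16): clear
  edge (7,16)–(10,23): clear
  edge (10,23)–(2,22): clear
  edge (2,22)–(0,15): clear
  midpoint (29/2,29/2) outside
  → clear
Obstacle 3 [(13,24) (17,14) (24,20)]:
  edge (13,24)–(17,14): clear
  edge (17,14)–(24,20): clear
  edge (24,20)–(13,24): clear
  midpoint (29/2,29/2) outside
  → clear
Obstacle 4 [(0,9) (1,1) (9,6)]:
  edge (0,9)–(1,1): clear
  edge (1,1)–(9,6): clear
  edge (9,6)–(0,9): clear
  midpoint (29/2,29/2) outside
  → clear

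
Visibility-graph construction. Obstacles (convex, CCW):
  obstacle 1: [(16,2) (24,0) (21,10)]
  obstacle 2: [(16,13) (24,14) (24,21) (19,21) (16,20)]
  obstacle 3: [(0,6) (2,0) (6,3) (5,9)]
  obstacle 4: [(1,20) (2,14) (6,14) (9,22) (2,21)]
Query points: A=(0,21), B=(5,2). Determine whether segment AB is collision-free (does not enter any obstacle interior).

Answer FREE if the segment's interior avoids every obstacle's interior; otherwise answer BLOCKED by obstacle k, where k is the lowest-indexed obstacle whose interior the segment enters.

BLOCKED by obstacle 3

Obstacle 1 [(16,2) (24,0) (21,10)]:
  edge (16,2)–(24,0): clear
  edge (24,0)–(21,10): clear
  edge (21,10)–(16,2): clear
  midpoint (5/2,23/2) outside
  → clear
Obstacle 2 [(16,13) (24,14) (24,21) (19,21) (16,20)]:
  edge (16,13)–(24,14): clear
  edge (24,14)–(24,21): clear
  edge (24,21)–(19,21): clear
  edge (19,21)–(16,20): clear
  edge (16,20)–(16,13): clear
  midpoint (5/2,23/2) outside
  → clear
Obstacle 3 [(0,6) (2,0) (6,3) (5,9)]:
  edge (0,6)–(2,0): clear
  edge (2,0)–(6,3): crosses AB
  edge (6,3)–(5,9): clear
  edge (5,9)–(0,6): crosses AB
  → BLOCKED
Obstacle 4 [(1,20) (2,14) (6,14) (9,22) (2,21)]:
  edge (1,20)–(2,14): clear
  edge (2,14)–(6,14): clear
  edge (6,14)–(9,22): clear
  edge (9,22)–(2,21): clear
  edge (2,21)–(1,20): clear
  midpoint (5/2,23/2) outside
  → clear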